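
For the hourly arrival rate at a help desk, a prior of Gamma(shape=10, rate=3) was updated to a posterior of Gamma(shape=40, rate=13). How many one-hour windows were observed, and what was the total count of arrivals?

n = 10 one-hour windows with total 30 arrivals

A Gamma(α, β) prior (rate parametrization) on a Poisson rate with n observations summing to S gives posterior Gamma(α+S, β+n).
Matching: Σxᵢ = 40 − 10 = 30 and n = 13 − 3 = 10.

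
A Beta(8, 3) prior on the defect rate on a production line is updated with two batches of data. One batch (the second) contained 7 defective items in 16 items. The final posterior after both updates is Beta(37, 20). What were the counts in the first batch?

22 defective items and 8 good items

Because Beta–binomial updating is additive in the counts, the combined data contributed (α_post−α_prior, β_post−β_prior) successes and failures.
Total across both batches: 37−8=29 defective items, 20−3=17 good items.
Subtract the second batch: 29−7=22 defective items and 17−9=8 good items.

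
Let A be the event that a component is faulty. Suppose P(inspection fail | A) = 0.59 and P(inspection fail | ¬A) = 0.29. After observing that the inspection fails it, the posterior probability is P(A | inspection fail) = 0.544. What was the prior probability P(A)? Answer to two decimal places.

P(A) = 0.37

Bayes' rule in odds form gives O(A|E) = O(A)·[P(E|A)/P(E|¬A)], hence O(A) = O(A|E)/LR.
Posterior odds = 0.544/(1−0.544) = 1.1930. LR = 0.59/0.29 = 2.0345.
Prior odds = 1.1930/2.0345 = 0.5864, so P(A) = 0.5864/(1+0.5864) ≈ 0.37.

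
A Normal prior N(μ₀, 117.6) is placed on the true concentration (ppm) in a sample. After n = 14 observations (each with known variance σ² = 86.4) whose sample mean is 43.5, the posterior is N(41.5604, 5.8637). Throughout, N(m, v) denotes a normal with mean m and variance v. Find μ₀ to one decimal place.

μ₀ = 4.6

The posterior mean is a precision-weighted average: μ_n = (τ₀μ₀ + τ_data·x̄)/(τ₀+τ_data), with τ₀=1/σ₀² and τ_data=n/σ².
Here τ₀ = 1/117.6 = 0.008503 and τ_data = 14/86.4 = 0.162037, so τ_n = 0.170540.
Rearranging for μ₀: μ₀ = (μ_n·τ_n − τ_data·x̄)/τ₀ = (41.5604·0.170540 − 0.162037·43.5) / 0.008503 = 0.039101/0.008503 ≈ 4.6.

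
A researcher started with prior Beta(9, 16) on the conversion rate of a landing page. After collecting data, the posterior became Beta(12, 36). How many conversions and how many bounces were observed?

3 conversions and 20 bounces

Beta is conjugate to the binomial likelihood: posterior = Beta(α+s, β+f).
Match parameters: s=12−9=3, f=36−16=20.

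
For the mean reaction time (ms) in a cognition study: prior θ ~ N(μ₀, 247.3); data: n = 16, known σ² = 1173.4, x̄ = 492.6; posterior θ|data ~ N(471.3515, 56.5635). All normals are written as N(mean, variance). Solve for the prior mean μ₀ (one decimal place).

μ₀ = 399.7

The posterior mean is a precision-weighted average: μ_n = (τ₀μ₀ + τ_data·x̄)/(τ₀+τ_data), with τ₀=1/σ₀² and τ_data=n/σ².
Here τ₀ = 1/247.3 = 0.004044 and τ_data = 16/1173.4 = 0.013636, so τ_n = 0.017680.
Rearranging for μ₀: μ₀ = (μ_n·τ_n − τ_data·x̄)/τ₀ = (471.3515·0.017680 − 0.013636·492.6) / 0.004044 = 1.616401/0.004044 ≈ 399.7.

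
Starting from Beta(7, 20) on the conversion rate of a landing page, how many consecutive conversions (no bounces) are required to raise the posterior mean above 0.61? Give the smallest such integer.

k = 25

After k conversions and 0 bounces the posterior is Beta(7+k, 20), with mean (7+k)/(7+20+k).
Set (7+k)/(27+k) > 0.61 and solve: k > (0.61·27 − 7)/(1 − 0.61) = 24.282.
The smallest integer exceeding 24.282 is 25.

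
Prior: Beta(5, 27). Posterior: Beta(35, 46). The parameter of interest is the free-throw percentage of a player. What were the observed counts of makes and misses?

A Beta(a, b) prior with s successes and f failures in binomial data gives a Beta(a+s, b+f) posterior.
Match parameters: s=35−5=30, f=46−27=19.

30 makes and 19 misses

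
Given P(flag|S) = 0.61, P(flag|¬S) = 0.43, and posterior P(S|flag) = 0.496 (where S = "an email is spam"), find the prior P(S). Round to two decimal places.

Bayes' rule in odds form gives O(S|E) = O(S)·[P(E|S)/P(E|¬S)], hence O(S) = O(S|E)/LR.
Posterior odds = 0.496/(1−0.496) = 0.9841. LR = 0.61/0.43 = 1.4186.
Prior odds = 0.9841/1.4186 = 0.6937, so P(S) = 0.6937/(1+0.6937) ≈ 0.41.

P(S) = 0.41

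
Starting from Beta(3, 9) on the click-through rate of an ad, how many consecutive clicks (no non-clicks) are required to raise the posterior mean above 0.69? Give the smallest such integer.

After k clicks and 0 non-clicks the posterior is Beta(3+k, 9), with mean (3+k)/(3+9+k).
Set (3+k)/(12+k) > 0.69 and solve: k > (0.69·12 − 3)/(1 − 0.69) = 17.032.
The smallest integer exceeding 17.032 is 18.

k = 18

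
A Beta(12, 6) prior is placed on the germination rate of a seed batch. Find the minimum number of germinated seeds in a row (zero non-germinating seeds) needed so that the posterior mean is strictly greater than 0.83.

After k germinated seeds and 0 non-germinating seeds the posterior is Beta(12+k, 6), with mean (12+k)/(12+6+k).
Set (12+k)/(18+k) > 0.83 and solve: k > (0.83·18 − 12)/(1 − 0.83) = 17.294.
The smallest integer exceeding 17.294 is 18, and checking k=18: (30)/(36) = 0.8333 > 0.83.

k = 18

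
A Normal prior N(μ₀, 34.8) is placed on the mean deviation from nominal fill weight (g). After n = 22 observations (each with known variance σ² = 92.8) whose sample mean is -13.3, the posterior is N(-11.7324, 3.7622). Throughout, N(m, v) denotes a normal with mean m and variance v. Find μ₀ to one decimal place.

μ₀ = 1.2

With known observation variance, the Normal–Normal posterior has precision τ_n = τ₀ + n/σ² and mean μ_n = (τ₀μ₀ + (n/σ²)x̄)/τ_n.
Here τ₀ = 1/34.8 = 0.028736 and τ_data = 22/92.8 = 0.237069, so τ_n = 0.265805.
Rearranging for μ₀: μ₀ = (μ_n·τ_n − τ_data·x̄)/τ₀ = (-11.7324·0.265805 − 0.237069·-13.3) / 0.028736 = 0.034487/0.028736 ≈ 1.2.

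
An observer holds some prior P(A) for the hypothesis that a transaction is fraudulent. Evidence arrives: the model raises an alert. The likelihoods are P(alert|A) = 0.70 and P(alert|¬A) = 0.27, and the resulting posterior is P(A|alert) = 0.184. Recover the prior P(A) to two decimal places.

In odds form, posterior odds = prior odds × likelihood ratio, so prior odds = posterior odds ÷ LR.
Posterior odds = 0.184/(1−0.184) = 0.2255. LR = 0.70/0.27 = 2.5926.
Prior odds = 0.2255/2.5926 = 0.0870, so P(A) = 0.0870/(1+0.0870) ≈ 0.08.

P(A) = 0.08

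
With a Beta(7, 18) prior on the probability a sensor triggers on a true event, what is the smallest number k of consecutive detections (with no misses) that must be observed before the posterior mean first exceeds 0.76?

k = 51

After k detections and 0 misses the posterior is Beta(7+k, 18), with mean (7+k)/(7+18+k).
Set (7+k)/(25+k) > 0.76 and solve: k > (0.76·25 − 7)/(1 − 0.76) = 50.000.
The smallest integer exceeding 50.000 is 51.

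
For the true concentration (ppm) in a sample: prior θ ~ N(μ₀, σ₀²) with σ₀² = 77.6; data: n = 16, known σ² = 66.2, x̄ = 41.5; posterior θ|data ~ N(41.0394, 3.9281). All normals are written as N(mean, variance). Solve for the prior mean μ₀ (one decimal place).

μ₀ = 32.4

With known observation variance, the Normal–Normal posterior has precision τ_n = τ₀ + n/σ² and mean μ_n = (τ₀μ₀ + (n/σ²)x̄)/τ_n.
Here τ₀ = 1/77.6 = 0.012887 and τ_data = 16/66.2 = 0.241692, so τ_n = 0.254579.
Rearranging for μ₀: μ₀ = (μ_n·τ_n − τ_data·x̄)/τ₀ = (41.0394·0.254579 − 0.241692·41.5) / 0.012887 = 0.417551/0.012887 ≈ 32.4.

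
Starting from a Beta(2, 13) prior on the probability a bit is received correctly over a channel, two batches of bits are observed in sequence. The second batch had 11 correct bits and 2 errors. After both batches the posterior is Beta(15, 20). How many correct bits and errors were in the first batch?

Sequential conjugate updates are equivalent to a single update on the pooled data, so total successes = posterior α − prior α and total failures = posterior β − prior β.
Total across both batches: 15−2=13 correct bits, 20−13=7 errors.
Subtract the second batch: 13−11=2 correct bits and 7−2=5 errors.

2 correct bits and 5 errors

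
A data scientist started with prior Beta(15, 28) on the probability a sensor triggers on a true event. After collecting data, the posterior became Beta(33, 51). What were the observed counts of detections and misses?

18 detections and 23 misses

Beta is conjugate to the binomial likelihood: posterior = Beta(a+s, b+f).
So s = 33 − 15 = 18 and f = 51 − 28 = 23.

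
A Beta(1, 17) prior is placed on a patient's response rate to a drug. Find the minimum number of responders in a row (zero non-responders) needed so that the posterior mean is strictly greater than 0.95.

After k responders and 0 non-responders the posterior is Beta(1+k, 17), with mean (1+k)/(1+17+k).
Set (1+k)/(18+k) > 0.95 and solve: k > (0.95·18 − 1)/(1 − 0.95) = 322.000.
The smallest integer exceeding 322.000 is 323.

k = 323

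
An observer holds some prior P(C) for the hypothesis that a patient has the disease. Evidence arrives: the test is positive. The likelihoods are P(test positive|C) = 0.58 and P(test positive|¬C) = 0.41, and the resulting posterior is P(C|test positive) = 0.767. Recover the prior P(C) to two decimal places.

P(C) = 0.70

In odds form, posterior odds = prior odds × likelihood ratio, so prior odds = posterior odds ÷ LR.
Posterior odds = 0.767/(1−0.767) = 3.2918. LR = 0.58/0.41 = 1.4146.
Prior odds = 3.2918/1.4146 = 2.3270, so P(C) = 2.3270/(1+2.3270) ≈ 0.70.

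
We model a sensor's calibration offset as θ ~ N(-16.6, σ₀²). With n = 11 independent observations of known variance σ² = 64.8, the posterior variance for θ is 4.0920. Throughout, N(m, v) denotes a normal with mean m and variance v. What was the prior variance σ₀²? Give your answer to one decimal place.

σ₀² = 13.4

Posterior precision equals prior precision plus data precision: 1/σ_n² = 1/σ₀² + n/σ².
So 1/σ₀² = 1/4.0920 − 11/64.8 = 0.244379 − 0.169753 = 0.074626.
Hence σ₀² = 1/0.074626 ≈ 13.4.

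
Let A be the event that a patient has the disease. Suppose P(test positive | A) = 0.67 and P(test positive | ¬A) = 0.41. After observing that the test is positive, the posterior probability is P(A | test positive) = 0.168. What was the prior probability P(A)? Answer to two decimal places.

P(A) = 0.11

Bayes' rule in odds form gives O(A|E) = O(A)·[P(E|A)/P(E|¬A)], hence O(A) = O(A|E)/LR.
Posterior odds = 0.168/(1−0.168) = 0.2019. LR = 0.67/0.41 = 1.6341.
Prior odds = 0.2019/1.6341 = 0.1236, so P(A) = 0.1236/(1+0.1236) ≈ 0.11.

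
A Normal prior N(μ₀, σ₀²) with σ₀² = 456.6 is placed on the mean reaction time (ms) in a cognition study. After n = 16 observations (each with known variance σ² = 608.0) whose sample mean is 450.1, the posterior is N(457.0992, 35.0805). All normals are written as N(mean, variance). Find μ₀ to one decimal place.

The posterior mean is a precision-weighted average: μ_n = (τ₀μ₀ + τ_data·x̄)/(τ₀+τ_data), with τ₀=1/σ₀² and τ_data=n/σ².
Here τ₀ = 1/456.6 = 0.002190 and τ_data = 16/608.0 = 0.026316, so τ_n = 0.028506.
Rearranging for μ₀: μ₀ = (μ_n·τ_n − τ_data·x̄)/τ₀ = (457.0992·0.028506 − 0.026316·450.1) / 0.002190 = 1.185238/0.002190 ≈ 541.2.

μ₀ = 541.2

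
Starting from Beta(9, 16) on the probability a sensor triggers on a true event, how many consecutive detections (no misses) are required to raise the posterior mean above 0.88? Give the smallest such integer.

k = 109

After k detections and 0 misses the posterior is Beta(9+k, 16), with mean (9+k)/(9+16+k).
Set (9+k)/(25+k) > 0.88 and solve: k > (0.88·25 − 9)/(1 − 0.88) = 108.333.
The smallest integer exceeding 108.333 is 109.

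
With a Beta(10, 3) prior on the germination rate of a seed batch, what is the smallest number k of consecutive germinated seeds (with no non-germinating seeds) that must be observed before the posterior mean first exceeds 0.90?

k = 18

After k germinated seeds and 0 non-germinating seeds the posterior is Beta(10+k, 3), with mean (10+k)/(10+3+k).
Set (10+k)/(13+k) > 0.90 and solve: k > (0.90·13 − 10)/(1 − 0.90) = 17.000.
The smallest integer exceeding 17.000 is 18, and checking k=18: (28)/(31) = 0.9032 > 0.90.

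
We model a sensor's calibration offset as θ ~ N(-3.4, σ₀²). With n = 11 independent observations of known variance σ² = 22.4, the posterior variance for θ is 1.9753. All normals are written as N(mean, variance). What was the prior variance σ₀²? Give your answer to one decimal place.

Posterior precision equals prior precision plus data precision: 1/σ_n² = 1/σ₀² + n/σ².
So 1/σ₀² = 1/1.9753 − 11/22.4 = 0.506252 − 0.491071 = 0.015181.
Hence σ₀² = 1/0.015181 ≈ 65.9.

σ₀² = 65.9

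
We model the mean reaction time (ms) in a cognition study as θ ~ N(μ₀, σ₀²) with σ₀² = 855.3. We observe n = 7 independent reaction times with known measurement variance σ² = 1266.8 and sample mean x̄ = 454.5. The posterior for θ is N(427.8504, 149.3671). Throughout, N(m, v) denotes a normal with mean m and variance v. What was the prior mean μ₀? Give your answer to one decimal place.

μ₀ = 301.9

With known observation variance, the Normal–Normal posterior has precision τ_n = τ₀ + n/σ² and mean μ_n = (τ₀μ₀ + (n/σ²)x̄)/τ_n.
Here τ₀ = 1/855.3 = 0.001169 and τ_data = 7/1266.8 = 0.005526, so τ_n = 0.006695.
Rearranging for μ₀: μ₀ = (μ_n·τ_n − τ_data·x̄)/τ₀ = (427.8504·0.006695 − 0.005526·454.5) / 0.001169 = 0.352891/0.001169 ≈ 301.9.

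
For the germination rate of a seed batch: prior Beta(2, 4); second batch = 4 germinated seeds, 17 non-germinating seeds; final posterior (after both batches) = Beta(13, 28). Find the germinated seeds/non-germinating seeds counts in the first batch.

Sequential conjugate updates are equivalent to a single update on the pooled data, so total successes = posterior α − prior α and total failures = posterior β − prior β.
Total across both batches: 13−2=11 germinated seeds, 28−4=24 non-germinating seeds.
Subtract the second batch: 11−4=7 germinated seeds and 24−17=7 non-germinating seeds.

7 germinated seeds and 7 non-germinating seeds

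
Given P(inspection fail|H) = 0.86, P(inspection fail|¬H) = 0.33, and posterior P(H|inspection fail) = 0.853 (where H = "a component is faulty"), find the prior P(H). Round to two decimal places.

Bayes' rule in odds form gives O(H|E) = O(H)·[P(E|H)/P(E|¬H)], hence O(H) = O(H|E)/LR.
Posterior odds = 0.853/(1−0.853) = 5.8027. LR = 0.86/0.33 = 2.6061.
Prior odds = 5.8027/2.6061 = 2.2266, so P(H) = 2.2266/(1+2.2266) ≈ 0.69.

P(H) = 0.69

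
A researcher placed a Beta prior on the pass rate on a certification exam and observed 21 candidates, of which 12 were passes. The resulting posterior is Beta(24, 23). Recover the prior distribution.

Beta is conjugate to the binomial likelihood: posterior = Beta(α+s, β+f).
So α = 24 − 12 = 12 and β = 23 − 9 = 14.

Beta(12, 14)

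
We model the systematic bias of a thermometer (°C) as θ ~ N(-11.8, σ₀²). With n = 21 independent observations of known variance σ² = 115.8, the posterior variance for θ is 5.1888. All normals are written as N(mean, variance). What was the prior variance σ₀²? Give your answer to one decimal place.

σ₀² = 87.9

Posterior precision equals prior precision plus data precision: 1/σ_n² = 1/σ₀² + n/σ².
So 1/σ₀² = 1/5.1888 − 21/115.8 = 0.192723 − 0.181347 = 0.011376.
Hence σ₀² = 1/0.011376 ≈ 87.9.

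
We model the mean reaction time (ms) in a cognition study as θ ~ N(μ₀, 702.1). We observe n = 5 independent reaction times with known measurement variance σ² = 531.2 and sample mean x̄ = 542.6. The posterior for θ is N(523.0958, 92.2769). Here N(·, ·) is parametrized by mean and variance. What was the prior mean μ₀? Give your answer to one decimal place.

The posterior mean is a precision-weighted average: μ_n = (τ₀μ₀ + τ_data·x̄)/(τ₀+τ_data), with τ₀=1/σ₀² and τ_data=n/σ².
Here τ₀ = 1/702.1 = 0.001424 and τ_data = 5/531.2 = 0.009413, so τ_n = 0.010837.
Rearranging for μ₀: μ₀ = (μ_n·τ_n − τ_data·x̄)/τ₀ = (523.0958·0.010837 − 0.009413·542.6) / 0.001424 = 0.561295/0.001424 ≈ 394.2.

μ₀ = 394.2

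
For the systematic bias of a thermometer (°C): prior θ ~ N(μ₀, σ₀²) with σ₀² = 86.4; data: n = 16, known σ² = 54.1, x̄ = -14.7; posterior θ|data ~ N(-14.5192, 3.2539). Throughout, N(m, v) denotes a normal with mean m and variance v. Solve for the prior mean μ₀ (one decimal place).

μ₀ = -9.9

With known observation variance, the Normal–Normal posterior has precision τ_n = τ₀ + n/σ² and mean μ_n = (τ₀μ₀ + (n/σ²)x̄)/τ_n.
Here τ₀ = 1/86.4 = 0.011574 and τ_data = 16/54.1 = 0.295749, so τ_n = 0.307323.
Rearranging for μ₀: μ₀ = (μ_n·τ_n − τ_data·x̄)/τ₀ = (-14.5192·0.307323 − 0.295749·-14.7) / 0.011574 = -0.114574/0.011574 ≈ -9.9.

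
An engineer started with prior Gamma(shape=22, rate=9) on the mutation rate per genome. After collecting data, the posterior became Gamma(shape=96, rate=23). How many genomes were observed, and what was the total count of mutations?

Gamma–Poisson conjugacy: posterior shape = α + Σxᵢ, posterior rate = β + n.
Matching: Σxᵢ = 96 − 22 = 74 and n = 23 − 9 = 14.

n = 14 genomes with total 74 mutations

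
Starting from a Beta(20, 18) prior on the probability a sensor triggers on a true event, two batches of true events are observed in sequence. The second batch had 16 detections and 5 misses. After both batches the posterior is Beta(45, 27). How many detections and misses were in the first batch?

Sequential conjugate updates are equivalent to a single update on the pooled data, so total successes = posterior α − prior α and total failures = posterior β − prior β.
Total across both batches: 45−20=25 detections, 27−18=9 misses.
Subtract the second batch: 25−16=9 detections and 9−5=4 misses.

9 detections and 4 misses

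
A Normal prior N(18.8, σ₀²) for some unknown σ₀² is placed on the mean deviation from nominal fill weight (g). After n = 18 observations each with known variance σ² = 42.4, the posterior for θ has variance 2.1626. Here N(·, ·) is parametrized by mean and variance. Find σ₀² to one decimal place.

σ₀² = 26.4

For the Normal–Normal model with known σ², precisions add: τ_n = τ₀ + n/σ².
So 1/σ₀² = 1/2.1626 − 18/42.4 = 0.462406 − 0.424528 = 0.037878.
Hence σ₀² = 1/0.037878 ≈ 26.4.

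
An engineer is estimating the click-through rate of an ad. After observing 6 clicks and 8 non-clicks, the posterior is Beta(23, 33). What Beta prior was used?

A Beta(α, β) prior with s successes and f failures in binomial data gives a Beta(α+s, β+f) posterior.
Subtract the data counts: 23−6=17, 33−8=25.

Beta(17, 25)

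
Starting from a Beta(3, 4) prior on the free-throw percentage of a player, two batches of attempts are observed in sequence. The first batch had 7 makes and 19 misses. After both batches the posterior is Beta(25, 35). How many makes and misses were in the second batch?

Because Beta–binomial updating is additive in the counts, the combined data contributed (α_post−α_prior, β_post−β_prior) successes and failures.
Total across both batches: 25−3=22 makes, 35−4=31 misses.
Subtract the first batch: 22−7=15 makes and 31−19=12 misses.

15 makes and 12 misses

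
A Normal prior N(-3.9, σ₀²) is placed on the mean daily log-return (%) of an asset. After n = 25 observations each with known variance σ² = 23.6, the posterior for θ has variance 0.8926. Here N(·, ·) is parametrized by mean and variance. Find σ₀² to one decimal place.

For the Normal–Normal model with known σ², precisions add: τ_n = τ₀ + n/σ².
So 1/σ₀² = 1/0.8926 − 25/23.6 = 1.120323 − 1.059322 = 0.061001.
Hence σ₀² = 1/0.061001 ≈ 16.4.

σ₀² = 16.4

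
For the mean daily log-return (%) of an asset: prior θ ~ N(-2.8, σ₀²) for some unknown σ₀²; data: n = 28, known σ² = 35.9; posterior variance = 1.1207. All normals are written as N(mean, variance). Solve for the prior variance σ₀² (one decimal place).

σ₀² = 8.9

Posterior precision equals prior precision plus data precision: 1/σ_n² = 1/σ₀² + n/σ².
So 1/σ₀² = 1/1.1207 − 28/35.9 = 0.892299 − 0.779944 = 0.112355.
Hence σ₀² = 1/0.112355 ≈ 8.9.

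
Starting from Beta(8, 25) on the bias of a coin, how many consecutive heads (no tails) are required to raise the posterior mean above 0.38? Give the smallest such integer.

k = 8

After k heads and 0 tails the posterior is Beta(8+k, 25), with mean (8+k)/(8+25+k).
Set (8+k)/(33+k) > 0.38 and solve: k > (0.38·33 − 8)/(1 − 0.38) = 7.323.
The smallest integer exceeding 7.323 is 8, and checking k=8: (16)/(41) = 0.3902 > 0.38.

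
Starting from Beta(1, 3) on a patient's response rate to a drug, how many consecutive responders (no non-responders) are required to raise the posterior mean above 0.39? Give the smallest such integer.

k = 1

After k responders and 0 non-responders the posterior is Beta(1+k, 3), with mean (1+k)/(1+3+k).
Set (1+k)/(4+k) > 0.39 and solve: k > (0.39·4 − 1)/(1 − 0.39) = 0.918.
The smallest integer exceeding 0.918 is 1.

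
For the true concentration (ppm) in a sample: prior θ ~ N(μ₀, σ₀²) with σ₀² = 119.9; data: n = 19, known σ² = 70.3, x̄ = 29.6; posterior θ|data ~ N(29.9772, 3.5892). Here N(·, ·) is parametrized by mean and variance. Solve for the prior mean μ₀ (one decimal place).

μ₀ = 42.2

With known observation variance, the Normal–Normal posterior has precision τ_n = τ₀ + n/σ² and mean μ_n = (τ₀μ₀ + (n/σ²)x̄)/τ_n.
Here τ₀ = 1/119.9 = 0.008340 and τ_data = 19/70.3 = 0.270270, so τ_n = 0.278610.
Rearranging for μ₀: μ₀ = (μ_n·τ_n − τ_data·x̄)/τ₀ = (29.9772·0.278610 − 0.270270·29.6) / 0.008340 = 0.351956/0.008340 ≈ 42.2.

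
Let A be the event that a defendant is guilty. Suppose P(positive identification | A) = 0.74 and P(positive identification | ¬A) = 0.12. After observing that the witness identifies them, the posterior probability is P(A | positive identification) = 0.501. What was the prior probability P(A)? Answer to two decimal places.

P(A) = 0.14

Bayes' rule in odds form gives O(A|E) = O(A)·[P(E|A)/P(E|¬A)], hence O(A) = O(A|E)/LR.
Posterior odds = 0.501/(1−0.501) = 1.0040. LR = 0.74/0.12 = 6.1667.
Prior odds = 1.0040/6.1667 = 0.1628, so P(A) = 0.1628/(1+0.1628) ≈ 0.14.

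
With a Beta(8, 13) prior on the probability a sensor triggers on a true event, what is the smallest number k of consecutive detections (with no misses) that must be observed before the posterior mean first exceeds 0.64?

After k detections and 0 misses the posterior is Beta(8+k, 13), with mean (8+k)/(8+13+k).
Set (8+k)/(21+k) > 0.64 and solve: k > (0.64·21 − 8)/(1 − 0.64) = 15.111.
The smallest integer exceeding 15.111 is 16.

k = 16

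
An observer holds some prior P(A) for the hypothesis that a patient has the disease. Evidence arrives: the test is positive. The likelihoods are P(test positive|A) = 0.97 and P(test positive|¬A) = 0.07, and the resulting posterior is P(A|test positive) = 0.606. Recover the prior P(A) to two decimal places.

Bayes' rule in odds form gives O(A|E) = O(A)·[P(E|A)/P(E|¬A)], hence O(A) = O(A|E)/LR.
Posterior odds = 0.606/(1−0.606) = 1.5381. LR = 0.97/0.07 = 13.8571.
Prior odds = 1.5381/13.8571 = 0.1110, so P(A) = 0.1110/(1+0.1110) ≈ 0.10.

P(A) = 0.10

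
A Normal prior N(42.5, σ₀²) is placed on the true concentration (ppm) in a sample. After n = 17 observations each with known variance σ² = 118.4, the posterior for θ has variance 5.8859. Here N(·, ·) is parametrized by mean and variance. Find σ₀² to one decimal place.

For the Normal–Normal model with known σ², precisions add: τ_n = τ₀ + n/σ².
So 1/σ₀² = 1/5.8859 − 17/118.4 = 0.169898 − 0.143581 = 0.026317.
Hence σ₀² = 1/0.026317 ≈ 38.0.

σ₀² = 38.0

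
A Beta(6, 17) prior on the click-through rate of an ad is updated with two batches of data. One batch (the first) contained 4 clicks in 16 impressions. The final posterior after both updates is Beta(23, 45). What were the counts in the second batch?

Because Beta–binomial updating is additive in the counts, the combined data contributed (α_post−α_prior, β_post−β_prior) successes and failures.
Total across both batches: 23−6=17 clicks, 45−17=28 non-clicks.
Subtract the first batch: 17−4=13 clicks and 28−12=16 non-clicks.

13 clicks and 16 non-clicks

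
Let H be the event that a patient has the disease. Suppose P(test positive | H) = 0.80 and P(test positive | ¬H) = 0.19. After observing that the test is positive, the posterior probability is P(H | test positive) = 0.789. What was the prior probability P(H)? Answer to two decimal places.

P(H) = 0.47

Bayes' rule in odds form gives O(H|E) = O(H)·[P(E|H)/P(E|¬H)], hence O(H) = O(H|E)/LR.
Posterior odds = 0.789/(1−0.789) = 3.7393. LR = 0.80/0.19 = 4.2105.
Prior odds = 3.7393/4.2105 = 0.8881, so P(H) = 0.8881/(1+0.8881) ≈ 0.47.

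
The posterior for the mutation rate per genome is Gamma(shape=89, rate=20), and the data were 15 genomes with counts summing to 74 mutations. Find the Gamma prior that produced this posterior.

A Gamma(α, β) prior (rate parametrization) on a Poisson rate with n observations summing to S gives posterior Gamma(α+S, β+n).
So α = 89 − 74 = 15 and β = 20 − 15 = 5.

Gamma(shape=15, rate=5)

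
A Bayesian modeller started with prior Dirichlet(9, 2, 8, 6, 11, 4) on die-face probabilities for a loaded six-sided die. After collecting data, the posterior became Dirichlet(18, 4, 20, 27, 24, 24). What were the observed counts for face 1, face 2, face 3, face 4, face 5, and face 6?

counts (9, 2, 12, 21, 13, 20)

For a Dirichlet(α) prior with multinomial counts c, the posterior is Dirichlet(α + c) componentwise.
Counts are posterior − prior componentwise: 18−9=9, 4−2=2, 20−8=12, 27−6=21, 24−11=13, 24−4=20.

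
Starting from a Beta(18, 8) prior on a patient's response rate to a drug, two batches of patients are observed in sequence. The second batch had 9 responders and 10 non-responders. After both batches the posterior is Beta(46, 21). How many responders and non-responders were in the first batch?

Sequential conjugate updates are equivalent to a single update on the pooled data, so total successes = posterior α − prior α and total failures = posterior β − prior β.
Total across both batches: 46−18=28 responders, 21−8=13 non-responders.
Subtract the second batch: 28−9=19 responders and 13−10=3 non-responders.

19 responders and 3 non-responders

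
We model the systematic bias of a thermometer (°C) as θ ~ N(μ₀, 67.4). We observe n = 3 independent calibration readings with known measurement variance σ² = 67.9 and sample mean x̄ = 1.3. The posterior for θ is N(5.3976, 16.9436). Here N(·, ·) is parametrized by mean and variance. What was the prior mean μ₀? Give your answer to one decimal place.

μ₀ = 17.6

With known observation variance, the Normal–Normal posterior has precision τ_n = τ₀ + n/σ² and mean μ_n = (τ₀μ₀ + (n/σ²)x̄)/τ_n.
Here τ₀ = 1/67.4 = 0.014837 and τ_data = 3/67.9 = 0.044183, so τ_n = 0.059020.
Rearranging for μ₀: μ₀ = (μ_n·τ_n − τ_data·x̄)/τ₀ = (5.3976·0.059020 − 0.044183·1.3) / 0.014837 = 0.261128/0.014837 ≈ 17.6.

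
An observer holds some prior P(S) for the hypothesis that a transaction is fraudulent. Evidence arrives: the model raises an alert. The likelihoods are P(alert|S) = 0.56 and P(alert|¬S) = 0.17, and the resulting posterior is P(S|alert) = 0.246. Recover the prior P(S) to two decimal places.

Bayes' rule in odds form gives O(S|E) = O(S)·[P(E|S)/P(E|¬S)], hence O(S) = O(S|E)/LR.
Posterior odds = 0.246/(1−0.246) = 0.3263. LR = 0.56/0.17 = 3.2941.
Prior odds = 0.3263/3.2941 = 0.0991, so P(S) = 0.0991/(1+0.0991) ≈ 0.09.

P(S) = 0.09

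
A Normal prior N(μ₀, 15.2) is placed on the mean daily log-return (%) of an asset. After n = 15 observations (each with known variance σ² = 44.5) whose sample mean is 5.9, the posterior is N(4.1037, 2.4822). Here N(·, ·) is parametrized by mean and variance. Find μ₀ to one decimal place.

The posterior mean is a precision-weighted average: μ_n = (τ₀μ₀ + τ_data·x̄)/(τ₀+τ_data), with τ₀=1/σ₀² and τ_data=n/σ².
Here τ₀ = 1/15.2 = 0.065789 and τ_data = 15/44.5 = 0.337079, so τ_n = 0.402868.
Rearranging for μ₀: μ₀ = (μ_n·τ_n − τ_data·x̄)/τ₀ = (4.1037·0.402868 − 0.337079·5.9) / 0.065789 = -0.335517/0.065789 ≈ -5.1.

μ₀ = -5.1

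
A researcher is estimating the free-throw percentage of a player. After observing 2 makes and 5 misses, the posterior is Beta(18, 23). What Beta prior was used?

Under Beta–binomial conjugacy the posterior parameters are (α+s, β+f).
So α = 18 − 2 = 16 and β = 23 − 5 = 18.

Beta(16, 18)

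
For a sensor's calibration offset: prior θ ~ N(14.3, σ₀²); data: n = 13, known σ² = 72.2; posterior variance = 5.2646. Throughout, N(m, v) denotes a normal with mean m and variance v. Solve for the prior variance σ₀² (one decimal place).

Posterior precision equals prior precision plus data precision: 1/σ_n² = 1/σ₀² + n/σ².
So 1/σ₀² = 1/5.2646 − 13/72.2 = 0.189948 − 0.180055 = 0.009893.
Hence σ₀² = 1/0.009893 ≈ 101.1.

σ₀² = 101.1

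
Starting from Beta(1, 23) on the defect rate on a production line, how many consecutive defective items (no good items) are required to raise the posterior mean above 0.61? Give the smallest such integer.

After k defective items and 0 good items the posterior is Beta(1+k, 23), with mean (1+k)/(1+23+k).
Set (1+k)/(24+k) > 0.61 and solve: k > (0.61·24 − 1)/(1 − 0.61) = 34.974.
The smallest integer exceeding 34.974 is 35, and checking k=35: (36)/(59) = 0.6102 > 0.61.

k = 35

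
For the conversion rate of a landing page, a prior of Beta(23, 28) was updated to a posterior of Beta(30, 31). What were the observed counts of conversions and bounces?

Under Beta–binomial conjugacy the posterior parameters are (α+s, β+f).
So s = 30 − 23 = 7 and f = 31 − 28 = 3.

7 conversions and 3 bounces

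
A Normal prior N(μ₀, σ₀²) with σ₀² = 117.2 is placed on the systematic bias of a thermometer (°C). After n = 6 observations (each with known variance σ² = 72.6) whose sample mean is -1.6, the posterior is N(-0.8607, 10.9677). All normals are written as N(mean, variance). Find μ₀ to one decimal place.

With known observation variance, the Normal–Normal posterior has precision τ_n = τ₀ + n/σ² and mean μ_n = (τ₀μ₀ + (n/σ²)x̄)/τ_n.
Here τ₀ = 1/117.2 = 0.008532 and τ_data = 6/72.6 = 0.082645, so τ_n = 0.091177.
Rearranging for μ₀: μ₀ = (μ_n·τ_n − τ_data·x̄)/τ₀ = (-0.8607·0.091177 − 0.082645·-1.6) / 0.008532 = 0.053756/0.008532 ≈ 6.3.

μ₀ = 6.3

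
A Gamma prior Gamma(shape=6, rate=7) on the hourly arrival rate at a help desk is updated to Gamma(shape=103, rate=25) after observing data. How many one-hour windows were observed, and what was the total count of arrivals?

Gamma–Poisson conjugacy: posterior shape = α + Σxᵢ, posterior rate = β + n.
Matching: Σxᵢ = 103 − 6 = 97 and n = 25 − 7 = 18.

n = 18 one-hour windows with total 97 arrivals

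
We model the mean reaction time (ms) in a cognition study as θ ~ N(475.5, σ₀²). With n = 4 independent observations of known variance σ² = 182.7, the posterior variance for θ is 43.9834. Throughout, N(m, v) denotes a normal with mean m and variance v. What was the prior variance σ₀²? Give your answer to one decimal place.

σ₀² = 1187.6

Posterior precision equals prior precision plus data precision: 1/σ_n² = 1/σ₀² + n/σ².
So 1/σ₀² = 1/43.9834 − 4/182.7 = 0.022736 − 0.021894 = 0.000842.
Hence σ₀² = 1/0.000842 ≈ 1187.6.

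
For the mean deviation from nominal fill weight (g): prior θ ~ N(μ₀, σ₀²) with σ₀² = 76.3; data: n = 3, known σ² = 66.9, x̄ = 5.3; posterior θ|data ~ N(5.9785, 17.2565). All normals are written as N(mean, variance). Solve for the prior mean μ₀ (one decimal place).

The posterior mean is a precision-weighted average: μ_n = (τ₀μ₀ + τ_data·x̄)/(τ₀+τ_data), with τ₀=1/σ₀² and τ_data=n/σ².
Here τ₀ = 1/76.3 = 0.013106 and τ_data = 3/66.9 = 0.044843, so τ_n = 0.057949.
Rearranging for μ₀: μ₀ = (μ_n·τ_n − τ_data·x̄)/τ₀ = (5.9785·0.057949 − 0.044843·5.3) / 0.013106 = 0.108780/0.013106 ≈ 8.3.

μ₀ = 8.3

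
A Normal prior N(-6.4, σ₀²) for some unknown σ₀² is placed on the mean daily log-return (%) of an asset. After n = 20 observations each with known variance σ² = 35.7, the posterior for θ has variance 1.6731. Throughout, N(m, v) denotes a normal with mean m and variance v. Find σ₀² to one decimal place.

Posterior precision equals prior precision plus data precision: 1/σ_n² = 1/σ₀² + n/σ².
So 1/σ₀² = 1/1.6731 − 20/35.7 = 0.597693 − 0.560224 = 0.037469.
Hence σ₀² = 1/0.037469 ≈ 26.7.

σ₀² = 26.7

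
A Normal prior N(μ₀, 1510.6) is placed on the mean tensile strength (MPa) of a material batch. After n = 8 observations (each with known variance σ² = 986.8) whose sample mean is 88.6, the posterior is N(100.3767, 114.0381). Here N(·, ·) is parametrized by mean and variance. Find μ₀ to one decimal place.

With known observation variance, the Normal–Normal posterior has precision τ_n = τ₀ + n/σ² and mean μ_n = (τ₀μ₀ + (n/σ²)x̄)/τ_n.
Here τ₀ = 1/1510.6 = 0.000662 and τ_data = 8/986.8 = 0.008107, so τ_n = 0.008769.
Rearranging for μ₀: μ₀ = (μ_n·τ_n − τ_data·x̄)/τ₀ = (100.3767·0.008769 − 0.008107·88.6) / 0.000662 = 0.161923/0.000662 ≈ 244.6.

μ₀ = 244.6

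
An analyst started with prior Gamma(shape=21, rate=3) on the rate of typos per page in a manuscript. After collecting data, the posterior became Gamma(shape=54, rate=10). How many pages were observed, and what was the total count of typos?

n = 7 pages with total 33 typos

A Gamma(α, β) prior (rate parametrization) on a Poisson rate with n observations summing to S gives posterior Gamma(α+S, β+n).
Matching: Σxᵢ = 54 − 21 = 33 and n = 10 − 3 = 7.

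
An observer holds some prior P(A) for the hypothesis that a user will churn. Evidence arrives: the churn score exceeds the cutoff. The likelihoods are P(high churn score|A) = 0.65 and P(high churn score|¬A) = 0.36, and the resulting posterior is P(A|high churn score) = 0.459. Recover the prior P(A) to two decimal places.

P(A) = 0.32

In odds form, posterior odds = prior odds × likelihood ratio, so prior odds = posterior odds ÷ LR.
Posterior odds = 0.459/(1−0.459) = 0.8484. LR = 0.65/0.36 = 1.8056.
Prior odds = 0.8484/1.8056 = 0.4699, so P(A) = 0.4699/(1+0.4699) ≈ 0.32.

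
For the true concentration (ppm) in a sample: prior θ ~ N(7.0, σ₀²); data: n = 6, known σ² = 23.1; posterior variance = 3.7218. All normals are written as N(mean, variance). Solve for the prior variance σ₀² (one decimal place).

For the Normal–Normal model with known σ², precisions add: τ_n = τ₀ + n/σ².
So 1/σ₀² = 1/3.7218 − 6/23.1 = 0.268687 − 0.259740 = 0.008947.
Hence σ₀² = 1/0.008947 ≈ 111.8.

σ₀² = 111.8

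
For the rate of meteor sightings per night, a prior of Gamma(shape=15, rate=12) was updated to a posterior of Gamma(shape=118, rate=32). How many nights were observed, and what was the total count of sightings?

A Gamma(α, β) prior (rate parametrization) on a Poisson rate with n observations summing to S gives posterior Gamma(α+S, β+n).
Matching: Σxᵢ = 118 − 15 = 103 and n = 32 − 12 = 20.

n = 20 nights with total 103 sightings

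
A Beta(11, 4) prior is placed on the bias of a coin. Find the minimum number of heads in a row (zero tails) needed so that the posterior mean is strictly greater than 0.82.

k = 8

After k heads and 0 tails the posterior is Beta(11+k, 4), with mean (11+k)/(11+4+k).
Set (11+k)/(15+k) > 0.82 and solve: k > (0.82·15 − 11)/(1 − 0.82) = 7.222.
The smallest integer exceeding 7.222 is 8, and checking k=8: (19)/(23) = 0.8261 > 0.82.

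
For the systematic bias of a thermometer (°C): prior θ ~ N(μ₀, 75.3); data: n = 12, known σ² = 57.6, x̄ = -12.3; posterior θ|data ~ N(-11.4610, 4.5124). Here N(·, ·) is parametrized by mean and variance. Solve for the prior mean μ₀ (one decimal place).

With known observation variance, the Normal–Normal posterior has precision τ_n = τ₀ + n/σ² and mean μ_n = (τ₀μ₀ + (n/σ²)x̄)/τ_n.
Here τ₀ = 1/75.3 = 0.013280 and τ_data = 12/57.6 = 0.208333, so τ_n = 0.221613.
Rearranging for μ₀: μ₀ = (μ_n·τ_n − τ_data·x̄)/τ₀ = (-11.4610·0.221613 − 0.208333·-12.3) / 0.013280 = 0.022589/0.013280 ≈ 1.7.

μ₀ = 1.7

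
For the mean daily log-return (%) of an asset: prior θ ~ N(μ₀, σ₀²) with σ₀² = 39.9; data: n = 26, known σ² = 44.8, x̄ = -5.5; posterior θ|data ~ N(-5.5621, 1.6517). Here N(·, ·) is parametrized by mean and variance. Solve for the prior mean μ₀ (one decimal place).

The posterior mean is a precision-weighted average: μ_n = (τ₀μ₀ + τ_data·x̄)/(τ₀+τ_data), with τ₀=1/σ₀² and τ_data=n/σ².
Here τ₀ = 1/39.9 = 0.025063 and τ_data = 26/44.8 = 0.580357, so τ_n = 0.605420.
Rearranging for μ₀: μ₀ = (μ_n·τ_n − τ_data·x̄)/τ₀ = (-5.5621·0.605420 − 0.580357·-5.5) / 0.025063 = -0.175443/0.025063 ≈ -7.0.

μ₀ = -7.0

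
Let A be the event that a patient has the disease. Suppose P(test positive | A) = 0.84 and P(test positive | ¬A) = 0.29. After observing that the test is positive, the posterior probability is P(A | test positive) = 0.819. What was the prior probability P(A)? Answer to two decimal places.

Bayes' rule in odds form gives O(A|E) = O(A)·[P(E|A)/P(E|¬A)], hence O(A) = O(A|E)/LR.
Posterior odds = 0.819/(1−0.819) = 4.5249. LR = 0.84/0.29 = 2.8966.
Prior odds = 4.5249/2.8966 = 1.5621, so P(A) = 1.5621/(1+1.5621) ≈ 0.61.

P(A) = 0.61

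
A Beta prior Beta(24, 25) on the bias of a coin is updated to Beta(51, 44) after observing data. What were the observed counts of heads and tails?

27 heads and 19 tails

Beta is conjugate to the binomial likelihood: posterior = Beta(a+s, b+f).
So s = 51 − 24 = 27 and f = 44 − 25 = 19.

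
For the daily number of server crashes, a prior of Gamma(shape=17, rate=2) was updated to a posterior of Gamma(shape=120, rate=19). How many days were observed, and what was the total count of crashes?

Gamma–Poisson conjugacy: posterior shape = α + Σxᵢ, posterior rate = β + n.
Matching: Σxᵢ = 120 − 17 = 103 and n = 19 − 2 = 17.

n = 17 days with total 103 crashes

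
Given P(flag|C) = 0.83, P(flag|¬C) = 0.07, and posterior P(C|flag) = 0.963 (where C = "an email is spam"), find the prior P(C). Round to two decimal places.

In odds form, posterior odds = prior odds × likelihood ratio, so prior odds = posterior odds ÷ LR.
Posterior odds = 0.963/(1−0.963) = 26.0270. LR = 0.83/0.07 = 11.8571.
Prior odds = 26.0270/11.8571 = 2.1951, so P(C) = 2.1951/(1+2.1951) ≈ 0.69.

P(C) = 0.69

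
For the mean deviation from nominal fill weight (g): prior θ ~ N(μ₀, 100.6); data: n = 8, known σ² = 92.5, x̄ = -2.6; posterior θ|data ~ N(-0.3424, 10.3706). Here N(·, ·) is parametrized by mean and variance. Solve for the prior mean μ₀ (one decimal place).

The posterior mean is a precision-weighted average: μ_n = (τ₀μ₀ + τ_data·x̄)/(τ₀+τ_data), with τ₀=1/σ₀² and τ_data=n/σ².
Here τ₀ = 1/100.6 = 0.009940 and τ_data = 8/92.5 = 0.086486, so τ_n = 0.096426.
Rearranging for μ₀: μ₀ = (μ_n·τ_n − τ_data·x̄)/τ₀ = (-0.3424·0.096426 − 0.086486·-2.6) / 0.009940 = 0.191847/0.009940 ≈ 19.3.

μ₀ = 19.3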